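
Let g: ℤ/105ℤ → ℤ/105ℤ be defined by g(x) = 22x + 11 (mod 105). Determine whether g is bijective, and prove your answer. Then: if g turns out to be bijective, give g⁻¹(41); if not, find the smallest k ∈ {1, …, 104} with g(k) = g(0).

30

Recall: injectivity means: for all x_1, x_2 in the domain, g(x_1) = g(x_2) implies x_1 = x_2.
Suppose g(x_1) = g(x_2) in ℤ/105ℤ. Then 22x_1 + 11 ≡ 22x_2 + 11 (mod 105), therefore 22(x_1 − x_2) ≡ 0 (mod 105).
Since gcd(22, 105) = 1, 22 is invertible modulo 105, so x_1 − x_2 ≡ 0 (mod 105), i.e. x_1 = x_2.
We now compute 22⁻¹ mod 105 explicitly. Euclid's algorithm: 105 = 4·22 + 17, 22 = 1·17 + 5, 17 = 3·5 + 2, 5 = 2·2 + 1; back-substituting gives 1 = 43·22 − 9·105, so 22⁻¹ ≡ 43 (mod 105).
Then y ↦ 43(y − 11) is a two-sided inverse to g, so every y ∈ ℤ/105ℤ has a preimage.
Hence g is bijective.
Since g is bijective, we compute g⁻¹(41): solve 22x + 11 ≡ 41 (mod 105), i.e. 22x ≡ 30 (mod 105).
Multiplying by 22⁻¹ = 43 gives x ≡ 43·30 = 1290 = 12·105 + 30 ≡ 30 (mod 105).
Check: g(30) = 22·30 + 11 = 671 = 6·105 + 41 ≡ 41 (mod 105).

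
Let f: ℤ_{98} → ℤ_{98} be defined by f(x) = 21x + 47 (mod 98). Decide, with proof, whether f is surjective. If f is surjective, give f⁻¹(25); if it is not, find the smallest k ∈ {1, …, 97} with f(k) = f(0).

14

Since gcd(21, 98) = 7, we have 21x ≡ 0 (mod 7) for all x, so f(x) ≡ 5 (mod 7).
But 0 ≢ 5 (mod 7), so 0 ∈ ℤ_{98} has no preimage. So f is not surjective.
Since f is not surjective, we find the least positive k with f(k) = f(0): this means 21k ≡ 0 (mod 98), i.e. 98 ∣ 21k. Since gcd(21, 98) = 7, dividing through by 7 this holds exactly when 14 ∣ 3k, and as gcd(3, 14) = 1, exactly when 14 ∣ k.
The smallest positive such k is 14.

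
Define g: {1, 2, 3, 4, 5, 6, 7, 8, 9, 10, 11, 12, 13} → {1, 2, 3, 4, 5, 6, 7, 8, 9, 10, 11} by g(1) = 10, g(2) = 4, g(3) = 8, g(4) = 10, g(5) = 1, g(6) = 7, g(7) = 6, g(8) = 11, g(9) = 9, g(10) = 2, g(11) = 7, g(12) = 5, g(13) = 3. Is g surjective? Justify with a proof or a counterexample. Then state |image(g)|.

11

Every element of the codomain has a preimage: 1 = g(5), 2 = g(10), 3 = g(13), 4 = g(2), 5 = g(12), 6 = g(7), 7 = g(6), 8 = g(3), 9 = g(9), 10 = g(1), 11 = g(8).
So g is surjective.
The image of g is {1, 2, 3, 4, 5, 6, 7, 8, 9, 10, 11}, which has 11 elements.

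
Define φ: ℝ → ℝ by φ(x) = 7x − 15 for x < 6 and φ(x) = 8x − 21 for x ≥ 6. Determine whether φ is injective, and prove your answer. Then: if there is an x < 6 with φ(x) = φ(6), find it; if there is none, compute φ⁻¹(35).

Both pieces are strictly increasing (slopes 7 and 8), so each is injective on its own interval.
The left piece maps (−∞, 6) onto (−∞, 27); the right piece maps [6, ∞) onto [27, ∞).
These images are disjoint, so no value is attained by both pieces. So φ is injective.
Because the two images are disjoint, no x < 6 has φ(x) = φ(6), so we compute φ⁻¹(35): 35 lies in [27, ∞), so solve 8x − 21 = 35: x = (35 + 21)/8 = 7.

7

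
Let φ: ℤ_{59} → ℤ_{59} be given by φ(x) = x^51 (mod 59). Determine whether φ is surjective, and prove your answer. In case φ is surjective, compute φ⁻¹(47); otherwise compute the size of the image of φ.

32

Since 59 is prime, the nonzero elements of ℤ_{59} form a cyclic group of order 58.
As gcd(51, 58) = 1, raising to the 51st power is a bijection on this group: if x_1^51 ≡ x_2^51 then (x_1x_2^{−1})^51 = 1, and the only element of order dividing gcd(51, 58) = 1 is 1, so x_1 = x_2.
With φ(0) = 0 this makes φ injective on all of ℤ_{59}, hence bijective (finite equal-size domain and codomain). In particular φ is surjective.
Since φ is surjective, we find the preimage of 47. The inverse of x ↦ x^51 on (ℤ_{59})^× is x ↦ x^33, because 51·33 = 1683 = 29·58 + 1 ≡ 1 (mod 58) and x^{58} = 1 for x ≠ 0 (Fermat). So φ⁻¹(47) = 47^33 mod 59.
Repeated squaring mod 59: 47^1 ≡ 47, 47^2 ≡ 47² = 2209 ≡ 26, 47^4 ≡ 26² = 676 ≡ 27, 47^8 ≡ 27² = 729 ≡ 21, 47^16 ≡ 21² = 441 ≡ 28, 47^32 ≡ 28² = 784 ≡ 17. Since 33 = 32 + 1, 47^33 ≡ 17·47: 17·47 = 799 ≡ 32. So 47^33 ≡ 32 (mod 59).
Hence φ⁻¹(47) = 32.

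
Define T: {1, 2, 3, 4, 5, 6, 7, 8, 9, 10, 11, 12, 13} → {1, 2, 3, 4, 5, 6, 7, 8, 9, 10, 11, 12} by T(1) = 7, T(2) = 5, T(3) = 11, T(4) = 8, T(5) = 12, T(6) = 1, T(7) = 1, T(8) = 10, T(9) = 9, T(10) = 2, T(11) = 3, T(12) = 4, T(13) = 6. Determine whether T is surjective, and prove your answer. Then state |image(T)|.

Every element of the codomain has a preimage: 1 = T(6), 2 = T(10), 3 = T(11), 4 = T(12), 5 = T(2), 6 = T(13), 7 = T(1), 8 = T(4), 9 = T(9), 10 = T(8), 11 = T(3), 12 = T(5).
Hence T is surjective.
The image of T is {1, 2, 3, 4, 5, 6, 7, 8, 9, 10, 11, 12}, which has 12 elements.

12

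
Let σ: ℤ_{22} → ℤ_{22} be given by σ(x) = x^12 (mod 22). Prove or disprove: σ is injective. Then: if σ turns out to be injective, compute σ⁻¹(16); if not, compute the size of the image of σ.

σ(10): Repeated squaring mod 22: 10^1 ≡ 10, 10^2 ≡ 10² = 100 ≡ 12, 10^4 ≡ 12² = 144 ≡ 12, 10^8 ≡ 12² = 144 ≡ 12. Since 12 = 8 + 4, 10^12 ≡ 12·12: 12·12 = 144 ≡ 12. So 10^12 ≡ 12 (mod 22).
σ(12): Repeated squaring mod 22: 12^1 ≡ 12, 12^2 ≡ 12² = 144 ≡ 12, 12^4 ≡ 12² = 144 ≡ 12, 12^8 ≡ 12² = 144 ≡ 12. Since 12 = 8 + 4, 12^12 ≡ 12·12: 12·12 = 144 ≡ 12. So 12^12 ≡ 12 (mod 22).
So σ(10) = σ(12) = 12 while 10 ≠ 12, so σ is not injective.
Since σ is not injective, we determine |image(σ)|. Computing x^12 mod 22 for each x (by repeated squaring, reducing mod 22 at every step), the values σ(0), σ(1), …, σ(21) are: 0, 1, 4, 9, 16, 3, 14, 5, 20, 15, 12, 11, 12, 15, 20, 5, 14, 3, 16, 9, 4, 1.
The distinct values are {0, 1, 3, 4, 5, 9, 11, 12, 14, 15, 16, 20}; there are 12 of them.

12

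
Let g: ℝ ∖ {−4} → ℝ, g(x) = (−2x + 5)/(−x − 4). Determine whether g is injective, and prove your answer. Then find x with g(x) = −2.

-3/4

Suppose g(a) = g(b). Cross-multiplying: (−2a + 5)(−b − 4) = (−2b + 5)(−a − 4).
Expanding both sides and cancelling the symmetric terms leaves 13·(a − b) = 0. Since 13 ≠ 0, a = b. Therefore g is injective.
Solving g(x) = −2: cross-multiplying gives −2x + 5 = −2(−x − 4), which rearranges to −4x = 3, so x = −3/4.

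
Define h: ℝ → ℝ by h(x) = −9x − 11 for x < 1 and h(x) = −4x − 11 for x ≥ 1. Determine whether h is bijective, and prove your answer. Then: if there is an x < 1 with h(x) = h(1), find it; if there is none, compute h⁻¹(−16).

Both pieces are strictly decreasing (slopes −9 and −4), so each is injective on its own interval.
The left piece maps (−∞, 1) onto (−20, ∞); the right piece maps [1, ∞) onto (−∞, −15].
These images overlap. In particular h(1) = −15 (right piece), and solving −9x − 11 = −15 on the left piece gives x = 4/9 < 1.
So h(4/9) = h(1) with 4/9 ≠ 1, and h is not injective, hence not bijective. This x = 4/9 is the requested value below 1.

4/9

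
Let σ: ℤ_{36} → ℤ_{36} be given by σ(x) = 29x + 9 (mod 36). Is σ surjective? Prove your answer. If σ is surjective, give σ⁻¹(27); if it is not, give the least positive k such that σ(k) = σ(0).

18

Recall: σ is surjective if every y in the codomain equals σ(x) for some x in the domain.
Since gcd(29, 36) = 1, 29 is invertible modulo 36. Euclid's algorithm: 36 = 1·29 + 7, 29 = 4·7 + 1; back-substituting gives 1 = 5·29 − 4·36, so 29⁻¹ ≡ 5 (mod 36).
For any y ∈ ℤ_{36}, x = 5(y − 9) mod 36 satisfies σ(x) = 29·5(y − 9) + 9 ≡ y (since 29·5 ≡ 1 mod 36). So every y has a preimage.
Therefore σ is surjective.
Since σ is surjective, we find σ⁻¹(27): we need 29x ≡ 27 − 9 ≡ 18 (mod 36). Using 29⁻¹ = 5: x ≡ 5·18 = 90 = 2·36 + 18, so x = 18.
Check: σ(18) = 29·18 + 9 = 531 = 14·36 + 27 ≡ 27 (mod 36).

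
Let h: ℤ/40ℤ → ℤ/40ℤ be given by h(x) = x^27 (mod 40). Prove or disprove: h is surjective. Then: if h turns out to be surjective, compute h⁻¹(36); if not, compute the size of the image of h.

h(0) = 0^27 = 0.
h(10): Repeated squaring mod 40: 10^1 ≡ 10, 10^2 ≡ 10² = 100 ≡ 20, 10^4 ≡ 20² = 400 ≡ 0, 10^8 ≡ 0² = 0, 10^16 ≡ 0² = 0. Since 27 = 16 + 8 + 2 + 1, 10^27 ≡ 0·0·20·10: 0·0 = 0, then 0·20 = 0, then 0·10 = 0. So 10^27 ≡ 0 (mod 40).
So h(0) = h(10) = 0 while 0 ≠ 10, so h is not injective.
A non-injective map from the 40-element set ℤ/40ℤ to itself takes at most 39 distinct values, so it cannot be surjective. So h is not surjective.
Since h is not surjective, we determine |image(h)|. Computing x^27 mod 40 for each x (by repeated squaring, reducing mod 40 at every step), the values h(0), h(1), …, h(39) are: 0, 1, 8, 27, 24, 5, 16, 23, 32, 9, 0, 11, 8, 37, 24, 15, 16, 33, 32, 19, 0, 21, 8, 7, 24, 25, 16, 3, 32, 29, 0, 31, 8, 17, 24, 35, 16, 13, 32, 39.
The distinct values are {0, 1, 3, 5, 7, 8, 9, 11, 13, 15, 16, 17, 19, 21, 23, 24, 25, 27, 29, 31, 32, 33, 35, 37, 39}; there are 25 of them.

25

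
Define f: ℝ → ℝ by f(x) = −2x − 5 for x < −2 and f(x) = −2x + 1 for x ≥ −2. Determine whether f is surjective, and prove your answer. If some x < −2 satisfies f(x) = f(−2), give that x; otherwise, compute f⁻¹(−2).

-5

Both pieces are strictly decreasing (slopes −2 and −2), so each is injective on its own interval.
The left piece maps (−∞, −2) onto (−1, ∞); the right piece maps [−2, ∞) onto (−∞, 5].
The union (−1, ∞) ∪ (−∞, 5] covers ℝ, so f is surjective.
For the follow-up: the images overlap, so an x < −2 with f(x) = f(−2) exists. f(−2) = 5; solving −2x − 5 = 5 for x < −2 gives x = (5 + 5)/(−2) = −5.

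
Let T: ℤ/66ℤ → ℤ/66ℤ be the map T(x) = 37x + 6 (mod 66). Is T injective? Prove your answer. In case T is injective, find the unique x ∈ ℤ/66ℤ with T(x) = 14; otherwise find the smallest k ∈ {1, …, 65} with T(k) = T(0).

If T(u) = T(v), then 37u ≡ 37v (mod 66). Because gcd(37, 66) = 1, we may cancel 37 to get u ≡ v (mod 66).
Therefore T is injective.
We now compute 37⁻¹ mod 66 explicitly. Euclid's algorithm: 66 = 1·37 + 29, 37 = 1·29 + 8, 29 = 3·8 + 5, 8 = 1·5 + 3, 5 = 1·3 + 2, 3 = 1·2 + 1; back-substituting gives 1 = 25·37 − 14·66, so 37⁻¹ ≡ 25 (mod 66).
Since T is injective, we find T⁻¹(14): we need 37x ≡ 14 − 6 ≡ 8 (mod 66). Using 37⁻¹ = 25: x ≡ 25·8 = 200 = 3·66 + 2, so x = 2.
Check: T(2) = 37·2 + 6 = 80 = 1·66 + 14 ≡ 14 (mod 66).

2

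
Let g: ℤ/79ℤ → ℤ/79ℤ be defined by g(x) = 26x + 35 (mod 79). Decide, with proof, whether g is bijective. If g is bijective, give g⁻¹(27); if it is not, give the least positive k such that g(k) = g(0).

24

Suppose g(a) = g(b) in ℤ/79ℤ. Then 26a + 35 ≡ 26b + 35 (mod 79), so 26(a − b) ≡ 0 (mod 79).
Since gcd(26, 79) = 1, 26 is invertible modulo 79, hence a − b ≡ 0 (mod 79), i.e. a = b.
We now compute 26⁻¹ mod 79 explicitly. Euclid's algorithm: 79 = 3·26 + 1; back-substituting gives 1 = 76·26 − 25·79, so 26⁻¹ ≡ 76 (mod 79).
Then y ↦ 76(y − 35) is a two-sided inverse to g, so every y ∈ ℤ/79ℤ has a preimage.
So g is bijective.
Since g is bijective, we compute g⁻¹(27): solve 26x + 35 ≡ 27 (mod 79), i.e. 26x ≡ 71 (mod 79).
Multiplying by 26⁻¹ = 76 gives x ≡ 76·71 = 5396 = 68·79 + 24 ≡ 24 (mod 79).
Check: g(24) = 26·24 + 35 = 659 = 8·79 + 27 ≡ 27 (mod 79).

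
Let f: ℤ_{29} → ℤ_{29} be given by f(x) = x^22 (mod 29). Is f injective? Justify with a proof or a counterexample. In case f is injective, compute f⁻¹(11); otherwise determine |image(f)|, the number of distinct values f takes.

15

f(14): Repeated squaring mod 29: 14^1 ≡ 14, 14^2 ≡ 14² = 196 ≡ 22, 14^4 ≡ 22² = 484 ≡ 20, 14^8 ≡ 20² = 400 ≡ 23, 14^16 ≡ 23² = 529 ≡ 7. Since 22 = 16 + 4 + 2, 14^22 ≡ 7·20·22: 7·20 = 140 ≡ 24, then 24·22 = 528 ≡ 6. So 14^22 ≡ 6 (mod 29).
f(15): Repeated squaring mod 29: 15^1 ≡ 15, 15^2 ≡ 15² = 225 ≡ 22, 15^4 ≡ 22² = 484 ≡ 20, 15^8 ≡ 20² = 400 ≡ 23, 15^16 ≡ 23² = 529 ≡ 7. Since 22 = 16 + 4 + 2, 15^22 ≡ 7·20·22: 7·20 = 140 ≡ 24, then 24·22 = 528 ≡ 6. So 15^22 ≡ 6 (mod 29).
So f(14) = f(15) = 6 while 14 ≠ 15, so f is not injective.
Since f is not injective, we determine |image(f)|. Computing x^22 mod 29 for each x (by repeated squaring, reducing mod 29 at every step), the values f(0), f(1), …, f(28) are: 0, 1, 5, 22, 25, 24, 23, 7, 9, 20, 4, 13, 28, 16, 6, 6, 16, 28, 13, 4, 20, 9, 7, 23, 24, 25, 22, 5, 1.
The distinct values are {0, 1, 4, 5, 6, 7, 9, 13, 16, 20, 22, 23, 24, 25, 28}; there are 15 of them.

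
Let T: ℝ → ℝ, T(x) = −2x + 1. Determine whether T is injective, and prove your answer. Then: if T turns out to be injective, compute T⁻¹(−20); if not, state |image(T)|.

21/2

By definition, T is injective when T(x_1) = T(x_2) forces x_1 = x_2.
Suppose T(x_1) = T(x_2). Then −2x_1 + 1 = −2x_2 + 1, hence −2x_1 = −2x_2, hence x_1 = x_2.
Thus T is injective.
Since T is injective, we compute T⁻¹(−20) = (−20 − 1)/(−2) = 21/2.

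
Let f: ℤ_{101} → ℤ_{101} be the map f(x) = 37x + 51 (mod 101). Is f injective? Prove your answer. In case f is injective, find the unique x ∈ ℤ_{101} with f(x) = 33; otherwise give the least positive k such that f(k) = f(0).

If f(x_1) = f(x_2), then 37x_1 ≡ 37x_2 (mod 101). Because gcd(37, 101) = 1, we may cancel 37 to get x_1 ≡ x_2 (mod 101).
So f is injective.
We now compute 37⁻¹ mod 101 explicitly. Euclid's algorithm: 101 = 2·37 + 27, 37 = 1·27 + 10, 27 = 2·10 + 7, 10 = 1·7 + 3, 7 = 2·3 + 1; back-substituting gives 1 = 71·37 − 26·101, so 37⁻¹ ≡ 71 (mod 101).
Since f is injective, we compute f⁻¹(33): solve 37x + 51 ≡ 33 (mod 101), i.e. 37x ≡ 83 (mod 101).
Multiplying by 37⁻¹ = 71 gives x ≡ 71·83 = 5893 = 58·101 + 35 ≡ 35 (mod 101).
Check: f(35) = 37·35 + 51 = 1346 = 13·101 + 33 ≡ 33 (mod 101).

35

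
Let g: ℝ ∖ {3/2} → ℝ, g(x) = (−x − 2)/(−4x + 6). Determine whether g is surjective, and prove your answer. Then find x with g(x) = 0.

-2

If g(x) = 1/4, cross-multiplying gives −4(−x − 2) = −1(−4x + 6), which simplifies to 8 = −6 — false.  So 1/4 has no preimage and g is not surjective.
Solving g(x) = 0: cross-multiplying gives −x − 2 = 0(−4x + 6), which rearranges to −1x = 2, so x = −2.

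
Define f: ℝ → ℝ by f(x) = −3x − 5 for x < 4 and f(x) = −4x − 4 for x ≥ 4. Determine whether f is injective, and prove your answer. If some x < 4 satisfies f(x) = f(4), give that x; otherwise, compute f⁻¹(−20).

Both pieces are strictly decreasing (slopes −3 and −4), so each is injective on its own interval.
The left piece maps (−∞, 4) onto (−17, ∞); the right piece maps [4, ∞) onto (−∞, −20].
These images are disjoint, so no value is attained by both pieces. Hence f is injective.
Because the two images are disjoint, no x < 4 has f(x) = f(4), so we compute f⁻¹(−20): −20 lies in (−∞, −20], so solve −4x − 4 = −20: x = (−20 + 4)/(−4) = 4.

4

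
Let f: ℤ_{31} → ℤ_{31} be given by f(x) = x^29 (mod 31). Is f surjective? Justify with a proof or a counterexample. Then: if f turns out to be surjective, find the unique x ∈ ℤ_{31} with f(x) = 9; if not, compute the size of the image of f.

7

Since 31 is prime, the nonzero elements of ℤ_{31} form a cyclic group of order 30.
As gcd(29, 30) = 1, raising to the 29th power is a bijection on this group: if u^29 ≡ v^29 then (uv^{−1})^29 = 1, and the only element of order dividing gcd(29, 30) = 1 is 1, so u = v.
With f(0) = 0 this makes f injective on all of ℤ_{31}, hence bijective (finite equal-size domain and codomain). In particular f is surjective.
Since f is surjective, we find the preimage of 9. The inverse of x ↦ x^29 on (ℤ_{31})^× is x ↦ x^29, because 29·29 = 841 = 28·30 + 1 ≡ 1 (mod 30) and x^{30} = 1 for x ≠ 0 (Fermat). So f⁻¹(9) = 9^29 mod 31.
Repeated squaring mod 31: 9^1 ≡ 9, 9^2 ≡ 9² = 81 ≡ 19, 9^4 ≡ 19² = 361 ≡ 20, 9^8 ≡ 20² = 400 ≡ 28, 9^16 ≡ 28² = 784 ≡ 9. Since 29 = 16 + 8 + 4 + 1, 9^29 ≡ 9·28·20·9: 9·28 = 252 ≡ 4, then 4·20 = 80 ≡ 18, then 18·9 = 162 ≡ 7. So 9^29 ≡ 7 (mod 31).
Hence f⁻¹(9) = 7.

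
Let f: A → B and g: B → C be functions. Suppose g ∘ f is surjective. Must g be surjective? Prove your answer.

surjective

Let c ∈ C. Since g ∘ f is surjective, some a ∈ A has g(f(a)) = c. Then b = f(a) ∈ B satisfies g(b) = c. So g is surjective.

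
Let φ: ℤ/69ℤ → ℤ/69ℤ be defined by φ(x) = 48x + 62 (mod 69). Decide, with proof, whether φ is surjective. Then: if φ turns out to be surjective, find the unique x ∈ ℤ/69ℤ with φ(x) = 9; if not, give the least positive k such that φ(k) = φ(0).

23

Recall: φ is surjective if every y in the codomain equals φ(x) for some x in the domain.
Since gcd(48, 69) = 3, we have 48x ≡ 0 (mod 3) for all x, so φ(x) ≡ 2 (mod 3).
But 0 ≢ 2 (mod 3), so 0 ∈ ℤ/69ℤ has no preimage. Hence φ is not surjective.
Since φ is not surjective, we find the least positive k with φ(k) = φ(0): this means 48k ≡ 0 (mod 69), i.e. 69 ∣ 48k. Since gcd(48, 69) = 3, dividing through by 3 this holds exactly when 23 ∣ 16k, and as gcd(16, 23) = 1, exactly when 23 ∣ k.
The smallest positive such k is 23.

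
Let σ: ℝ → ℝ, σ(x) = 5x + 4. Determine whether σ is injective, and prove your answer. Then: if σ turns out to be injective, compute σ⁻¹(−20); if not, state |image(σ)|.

Suppose σ(x_1) = σ(x_2). Then 5x_1 + 4 = 5x_2 + 4, so 5x_1 = 5x_2, thus x_1 = x_2.
Thus σ is injective.
Since σ is injective, we compute σ⁻¹(−20) = (−20 − 4)/5 = −24/5.

-24/5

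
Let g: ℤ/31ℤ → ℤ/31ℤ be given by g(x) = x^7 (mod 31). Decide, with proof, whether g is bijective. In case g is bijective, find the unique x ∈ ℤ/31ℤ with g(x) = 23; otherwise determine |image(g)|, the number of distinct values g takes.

Since 31 is prime, the nonzero elements of ℤ/31ℤ form a cyclic group of order 30.
As gcd(7, 30) = 1, raising to the 7th power is a bijection on this group: if x_1^7 ≡ x_2^7 then (x_1x_2^{−1})^7 = 1, and the only element of order dividing gcd(7, 30) = 1 is 1, so x_1 = x_2.
With g(0) = 0 this makes g injective on all of ℤ/31ℤ, hence bijective (finite equal-size domain and codomain). In particular g is bijective.
Since g is bijective, we find the preimage of 23. The inverse of x ↦ x^7 on (ℤ/31ℤ)^× is x ↦ x^13, because 7·13 = 91 = 3·30 + 1 ≡ 1 (mod 30) and x^{30} = 1 for x ≠ 0 (Fermat). So g⁻¹(23) = 23^13 mod 31.
Repeated squaring mod 31: 23^1 ≡ 23, 23^2 ≡ 23² = 529 ≡ 2, 23^4 ≡ 2² = 4, 23^8 ≡ 4² = 16. Since 13 = 8 + 4 + 1, 23^13 ≡ 16·4·23: 16·4 = 64 ≡ 2, then 2·23 = 46 ≡ 15. So 23^13 ≡ 15 (mod 31).
Hence g⁻¹(23) = 15.

15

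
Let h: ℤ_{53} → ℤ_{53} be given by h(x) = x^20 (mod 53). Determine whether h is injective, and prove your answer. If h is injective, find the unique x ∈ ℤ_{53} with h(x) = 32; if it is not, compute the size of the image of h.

14

h(2): Repeated squaring mod 53: 2^1 ≡ 2, 2^2 ≡ 2² = 4, 2^4 ≡ 4² = 16, 2^8 ≡ 16² = 256 ≡ 44, 2^16 ≡ 44² = 1936 ≡ 28. Since 20 = 16 + 4, 2^20 ≡ 28·16: 28·16 = 448 ≡ 24. So 2^20 ≡ 24 (mod 53).
h(7): Repeated squaring mod 53: 7^1 ≡ 7, 7^2 ≡ 7² = 49, 7^4 ≡ 49² = 2401 ≡ 16, 7^8 ≡ 16² = 256 ≡ 44, 7^16 ≡ 44² = 1936 ≡ 28. Since 20 = 16 + 4, 7^20 ≡ 28·16: 28·16 = 448 ≡ 24. So 7^20 ≡ 24 (mod 53).
So h(2) = h(7) = 24 while 2 ≠ 7, therefore h is not injective.
Since h is not injective, we determine |image(h)|. Computing x^20 mod 53 for each x (by repeated squaring, reducing mod 53 at every step), the values h(0), h(1), …, h(52) are: 0, 1, 24, 49, 46, 16, 10, 24, 44, 16, 13, 28, 28, 15, 46, 42, 49, 47, 13, 15, 47, 10, 36, 1, 36, 44, 42, 42, 44, 36, 1, 36, 10, 47, 15, 13, 47, 49, 42, 46, 15, 28, 28, 13, 16, 44, 24, 10, 16, 46, 49, 24, 1.
The distinct values are {0, 1, 10, 13, 15, 16, 24, 28, 36, 42, 44, 46, 47, 49}; there are 14 of them.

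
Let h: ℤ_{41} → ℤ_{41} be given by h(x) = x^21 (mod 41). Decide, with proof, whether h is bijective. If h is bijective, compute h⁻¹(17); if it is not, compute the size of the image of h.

24

Since 41 is prime, the nonzero elements of ℤ_{41} form a cyclic group of order 40.
As gcd(21, 40) = 1, raising to the 21st power is a bijection on this group: if u^21 ≡ v^21 then (uv^{−1})^21 = 1, and the only element of order dividing gcd(21, 40) = 1 is 1, so u = v.
With h(0) = 0 this makes h injective on all of ℤ_{41}, hence bijective (finite equal-size domain and codomain). In particular h is bijective.
Since h is bijective, we find the preimage of 17. The inverse of x ↦ x^21 on (ℤ_{41})^× is x ↦ x^21, because 21·21 = 441 = 11·40 + 1 ≡ 1 (mod 40) and x^{40} = 1 for x ≠ 0 (Fermat). So h⁻¹(17) = 17^21 mod 41.
Repeated squaring mod 41: 17^1 ≡ 17, 17^2 ≡ 17² = 289 ≡ 2, 17^4 ≡ 2² = 4, 17^8 ≡ 4² = 16, 17^16 ≡ 16² = 256 ≡ 10. Since 21 = 16 + 4 + 1, 17^21 ≡ 10·4·17: 10·4 = 40, then 40·17 = 680 ≡ 24. So 17^21 ≡ 24 (mod 41).
Hence h⁻¹(17) = 24.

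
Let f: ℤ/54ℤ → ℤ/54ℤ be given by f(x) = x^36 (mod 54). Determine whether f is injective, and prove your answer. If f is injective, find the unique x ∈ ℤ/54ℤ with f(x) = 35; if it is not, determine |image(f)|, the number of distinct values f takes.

f(2): Repeated squaring mod 54: 2^1 ≡ 2, 2^2 ≡ 2² = 4, 2^4 ≡ 4² = 16, 2^8 ≡ 16² = 256 ≡ 40, 2^16 ≡ 40² = 1600 ≡ 34, 2^32 ≡ 34² = 1156 ≡ 22. Since 36 = 32 + 4, 2^36 ≡ 22·16: 22·16 = 352 ≡ 28. So 2^36 ≡ 28 (mod 54).
f(4): Repeated squaring mod 54: 4^1 ≡ 4, 4^2 ≡ 4² = 16, 4^4 ≡ 16² = 256 ≡ 40, 4^8 ≡ 40² = 1600 ≡ 34, 4^16 ≡ 34² = 1156 ≡ 22, 4^32 ≡ 22² = 484 ≡ 52. Since 36 = 32 + 4, 4^36 ≡ 52·40: 52·40 = 2080 ≡ 28. So 4^36 ≡ 28 (mod 54).
So f(2) = f(4) = 28 while 2 ≠ 4, hence f is not injective.
Since f is not injective, we determine |image(f)|. Computing x^36 mod 54 for each x (by repeated squaring, reducing mod 54 at every step), the values f(0), f(1), …, f(53) are: 0, 1, 28, 27, 28, 1, 0, 1, 28, 27, 28, 1, 0, 1, 28, 27, 28, 1, 0, 1, 28, 27, 28, 1, 0, 1, 28, 27, 28, 1, 0, 1, 28, 27, 28, 1, 0, 1, 28, 27, 28, 1, 0, 1, 28, 27, 28, 1, 0, 1, 28, 27, 28, 1.
The distinct values are {0, 1, 27, 28}; there are 4 of them.

4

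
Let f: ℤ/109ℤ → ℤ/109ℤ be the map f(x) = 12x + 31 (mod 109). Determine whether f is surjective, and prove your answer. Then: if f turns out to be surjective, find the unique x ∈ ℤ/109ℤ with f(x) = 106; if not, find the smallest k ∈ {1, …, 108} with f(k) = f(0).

By definition, f is surjective if every y in the codomain equals f(x) for some x in the domain.
Since gcd(12, 109) = 1, 12 is invertible modulo 109. Euclid's algorithm: 109 = 9·12 + 1; back-substituting gives 1 = 100·12 − 11·109, so 12⁻¹ ≡ 100 (mod 109).
Then y ↦ 100(y − 31) is a two-sided inverse to f, so every y ∈ ℤ/109ℤ has a preimage.
Thus f is surjective.
Since f is surjective, we compute f⁻¹(106): solve 12x + 31 ≡ 106 (mod 109), i.e. 12x ≡ 75 (mod 109).
Multiplying by 12⁻¹ = 100 gives x ≡ 100·75 = 7500 = 68·109 + 88 ≡ 88 (mod 109).
Check: f(88) = 12·88 + 31 = 1087 = 9·109 + 106 ≡ 106 (mod 109).

88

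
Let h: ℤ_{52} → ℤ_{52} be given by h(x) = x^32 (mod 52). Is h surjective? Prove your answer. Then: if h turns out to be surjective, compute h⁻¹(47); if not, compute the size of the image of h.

h(1) = 1^32 = 1.
h(5): Repeated squaring mod 52: 5^1 ≡ 5, 5^2 ≡ 5² = 25, 5^4 ≡ 25² = 625 ≡ 1, 5^8 ≡ 1² = 1, 5^16 ≡ 1² = 1, 5^32 ≡ 1² = 1. So 5^32 ≡ 1 (mod 52).
So h(1) = h(5) = 1 while 1 ≠ 5, thus h is not injective.
A non-injective map from the 52-element set ℤ_{52} to itself takes at most 51 distinct values, so it cannot be surjective. Thus h is not surjective.
Since h is not surjective, we determine |image(h)|. Computing x^32 mod 52 for each x (by repeated squaring, reducing mod 52 at every step), the values h(0), h(1), …, h(51) are: 0, 1, 48, 9, 16, 1, 16, 29, 40, 29, 48, 9, 40, 13, 40, 9, 48, 29, 40, 29, 16, 1, 16, 9, 48, 1, 0, 1, 48, 9, 16, 1, 16, 29, 40, 29, 48, 9, 40, 13, 40, 9, 48, 29, 40, 29, 16, 1, 16, 9, 48, 1.
The distinct values are {0, 1, 9, 13, 16, 29, 40, 48}; there are 8 of them.

8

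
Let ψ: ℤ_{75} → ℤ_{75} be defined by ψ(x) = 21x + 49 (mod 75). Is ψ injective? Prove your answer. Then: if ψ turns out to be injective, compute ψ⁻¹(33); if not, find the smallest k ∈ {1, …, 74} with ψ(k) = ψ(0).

25

We have gcd(21, 75) = 3 > 1. Taking x_1 = 0 and x_2 = 25: ψ(0) = 49 and ψ(25) = 21·25 + 49 = 574 ≡ 49 (mod 75).
So ψ(0) = ψ(25) while 0 ≠ 25, so ψ is not injective.
Since ψ is not injective, we find the least positive k with ψ(k) = ψ(0): this means 21k ≡ 0 (mod 75), i.e. 75 ∣ 21k. Since gcd(21, 75) = 3, dividing through by 3 this holds exactly when 25 ∣ 7k, and as gcd(7, 25) = 1, exactly when 25 ∣ k.
The smallest positive such k is 25.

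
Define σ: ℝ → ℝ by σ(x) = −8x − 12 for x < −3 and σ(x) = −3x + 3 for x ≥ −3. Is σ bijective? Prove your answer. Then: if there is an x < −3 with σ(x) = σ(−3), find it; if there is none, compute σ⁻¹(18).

Both pieces are strictly decreasing (slopes −8 and −3), so each is injective on its own interval.
The left piece maps (−∞, −3) onto (12, ∞); the right piece maps [−3, ∞) onto (−∞, 12].
Since 12 = 12, the images partition ℝ: σ is injective and surjective, hence bijective.
Because the two images are disjoint, no x < −3 has σ(x) = σ(−3), so we compute σ⁻¹(18): 18 lies in (12, ∞), so solve −8x − 12 = 18: x = (18 + 12)/(−8) = −15/4.

-15/4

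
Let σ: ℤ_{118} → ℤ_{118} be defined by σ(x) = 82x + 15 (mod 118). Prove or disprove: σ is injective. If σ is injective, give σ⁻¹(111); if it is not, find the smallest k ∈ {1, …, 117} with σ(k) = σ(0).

59

We have gcd(82, 118) = 2 > 1. Taking u = 0 and v = 59: σ(0) = 15 and σ(59) = 82·59 + 15 = 4853 ≡ 15 (mod 118).
So σ(0) = σ(59) while 0 ≠ 59, therefore σ is not injective.
Since σ is not injective, we find the least positive k with σ(k) = σ(0): this means 82k ≡ 0 (mod 118), i.e. 118 ∣ 82k. Since gcd(82, 118) = 2, dividing through by 2 this holds exactly when 59 ∣ 41k, and as gcd(41, 59) = 1, exactly when 59 ∣ k.
The smallest positive such k is 59.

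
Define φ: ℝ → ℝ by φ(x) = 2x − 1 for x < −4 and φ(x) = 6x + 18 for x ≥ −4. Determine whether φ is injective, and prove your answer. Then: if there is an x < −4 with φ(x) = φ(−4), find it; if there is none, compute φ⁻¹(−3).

-7/2

Both pieces are strictly increasing (slopes 2 and 6), so each is injective on its own interval.
The left piece maps (−∞, −4) onto (−∞, −9); the right piece maps [−4, ∞) onto [−6, ∞).
These images are disjoint, so no value is attained by both pieces. Hence φ is injective.
Because the two images are disjoint, no x < −4 has φ(x) = φ(−4), so we compute φ⁻¹(−3): −3 lies in [−6, ∞), so solve 6x + 18 = −3: x = (−3 − 18)/6 = −7/2.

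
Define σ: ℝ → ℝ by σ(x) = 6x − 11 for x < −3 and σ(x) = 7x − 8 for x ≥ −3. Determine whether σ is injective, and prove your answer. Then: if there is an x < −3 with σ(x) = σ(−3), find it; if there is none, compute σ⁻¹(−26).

-18/7

Both pieces are strictly increasing (slopes 6 and 7), so each is injective on its own interval.
The left piece maps (−∞, −3) onto (−∞, −29); the right piece maps [−3, ∞) onto [−29, ∞).
These images are disjoint, so no value is attained by both pieces. Therefore σ is injective.
Because the two images are disjoint, no x < −3 has σ(x) = σ(−3), so we compute σ⁻¹(−26): −26 lies in [−29, ∞), so solve 7x − 8 = −26: x = (−26 + 8)/7 = −18/7.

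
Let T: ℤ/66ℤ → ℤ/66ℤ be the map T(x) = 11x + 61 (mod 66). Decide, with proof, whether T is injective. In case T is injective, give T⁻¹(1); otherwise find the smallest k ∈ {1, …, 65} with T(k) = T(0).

6

We have gcd(11, 66) = 11 > 1. Taking u = 0 and v = 6: T(0) = 61 and T(6) = 11·6 + 61 = 127 ≡ 61 (mod 66).
So T(0) = T(6) while 0 ≠ 6, so T is not injective.
Since T is not injective, we find the least positive k with T(k) = T(0): this means 11k ≡ 0 (mod 66), i.e. 66 ∣ 11k. Since gcd(11, 66) = 11, dividing through by 11 this holds exactly when 6 ∣ k.
The smallest positive such k is 6.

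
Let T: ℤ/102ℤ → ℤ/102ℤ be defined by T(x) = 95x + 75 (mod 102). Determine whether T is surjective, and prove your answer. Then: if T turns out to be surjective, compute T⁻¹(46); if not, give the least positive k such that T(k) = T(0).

77

Since gcd(95, 102) = 1, 95 is invertible modulo 102. Euclid's algorithm: 102 = 1·95 + 7, 95 = 13·7 + 4, 7 = 1·4 + 3, 4 = 1·3 + 1; back-substituting gives 1 = 29·95 − 27·102, so 95⁻¹ ≡ 29 (mod 102).
Then y ↦ 29(y − 75) is a two-sided inverse to T, so every y ∈ ℤ/102ℤ has a preimage.
Hence T is surjective.
Since T is surjective, we find T⁻¹(46): we need 95x ≡ 46 − 75 ≡ 73 (mod 102). Using 95⁻¹ = 29: x ≡ 29·73 = 2117 = 20·102 + 77, so x = 77.
Check: T(77) = 95·77 + 75 = 7390 = 72·102 + 46 ≡ 46 (mod 102).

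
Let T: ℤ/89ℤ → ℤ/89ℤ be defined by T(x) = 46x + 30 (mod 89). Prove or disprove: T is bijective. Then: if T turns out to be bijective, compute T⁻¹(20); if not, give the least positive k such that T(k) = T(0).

23

Recall that T is injective if T(x_1) = T(x_2) implies x_1 = x_2.
If T(x_1) = T(x_2), then 46x_1 ≡ 46x_2 (mod 89). Because gcd(46, 89) = 1, we may cancel 46 to get x_1 ≡ x_2 (mod 89).
We now compute 46⁻¹ mod 89 explicitly. Euclid's algorithm: 89 = 1·46 + 43, 46 = 1·43 + 3, 43 = 14·3 + 1; back-substituting gives 1 = 60·46 − 31·89, so 46⁻¹ ≡ 60 (mod 89).
Then y ↦ 60(y − 30) is a two-sided inverse to T, so every y ∈ ℤ/89ℤ has a preimage.
Thus T is bijective.
Since T is bijective, we find T⁻¹(20): we need 46x ≡ 20 − 30 ≡ 79 (mod 89). Using 46⁻¹ = 60: x ≡ 60·79 = 4740 = 53·89 + 23, so x = 23.
Check: T(23) = 46·23 + 30 = 1088 = 12·89 + 20 ≡ 20 (mod 89).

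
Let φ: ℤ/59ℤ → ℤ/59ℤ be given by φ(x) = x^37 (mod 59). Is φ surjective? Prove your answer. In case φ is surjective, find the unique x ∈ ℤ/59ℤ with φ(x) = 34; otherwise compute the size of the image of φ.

13

Since 59 is prime, the nonzero elements of ℤ/59ℤ form a cyclic group of order 58.
As gcd(37, 58) = 1, raising to the 37th power is a bijection on this group: if u^37 ≡ v^37 then (uv^{−1})^37 = 1, and the only element of order dividing gcd(37, 58) = 1 is 1, so u = v.
With φ(0) = 0 this makes φ injective on all of ℤ/59ℤ, hence bijective (finite equal-size domain and codomain). In particular φ is surjective.
Since φ is surjective, we find the preimage of 34. The inverse of x ↦ x^37 on (ℤ/59ℤ)^× is x ↦ x^11, because 37·11 = 407 = 7·58 + 1 ≡ 1 (mod 58) and x^{58} = 1 for x ≠ 0 (Fermat). So φ⁻¹(34) = 34^11 mod 59.
Repeated squaring mod 59: 34^1 ≡ 34, 34^2 ≡ 34² = 1156 ≡ 35, 34^4 ≡ 35² = 1225 ≡ 45, 34^8 ≡ 45² = 2025 ≡ 19. Since 11 = 8 + 2 + 1, 34^11 ≡ 19·35·34: 19·35 = 665 ≡ 16, then 16·34 = 544 ≡ 13. So 34^11 ≡ 13 (mod 59).
Hence φ⁻¹(34) = 13.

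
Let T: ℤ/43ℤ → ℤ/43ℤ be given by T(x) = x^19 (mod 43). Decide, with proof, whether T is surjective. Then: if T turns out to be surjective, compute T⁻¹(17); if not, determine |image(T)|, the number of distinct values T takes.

9

Since 43 is prime, the nonzero elements of ℤ/43ℤ form a cyclic group of order 42.
As gcd(19, 42) = 1, raising to the 19th power is a bijection on this group: if a^19 ≡ b^19 then (ab^{−1})^19 = 1, and the only element of order dividing gcd(19, 42) = 1 is 1, so a = b.
With T(0) = 0 this makes T injective on all of ℤ/43ℤ, hence bijective (finite equal-size domain and codomain). In particular T is surjective.
Since T is surjective, we find the preimage of 17. The inverse of x ↦ x^19 on (ℤ/43ℤ)^× is x ↦ x^31, because 19·31 = 589 = 14·42 + 1 ≡ 1 (mod 42) and x^{42} = 1 for x ≠ 0 (Fermat). So T⁻¹(17) = 17^31 mod 43.
Repeated squaring mod 43: 17^1 ≡ 17, 17^2 ≡ 17² = 289 ≡ 31, 17^4 ≡ 31² = 961 ≡ 15, 17^8 ≡ 15² = 225 ≡ 10, 17^16 ≡ 10² = 100 ≡ 14. Since 31 = 16 + 8 + 4 + 2 + 1, 17^31 ≡ 14·10·15·31·17: 14·10 = 140 ≡ 11, then 11·15 = 165 ≡ 36, then 36·31 = 1116 ≡ 41, then 41·17 = 697 ≡ 9. So 17^31 ≡ 9 (mod 43).
Hence T⁻¹(17) = 9.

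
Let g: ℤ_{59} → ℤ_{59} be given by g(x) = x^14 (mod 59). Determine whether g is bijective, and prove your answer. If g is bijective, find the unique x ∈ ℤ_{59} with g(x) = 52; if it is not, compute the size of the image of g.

g(29): Repeated squaring mod 59: 29^1 ≡ 29, 29^2 ≡ 29² = 841 ≡ 15, 29^4 ≡ 15² = 225 ≡ 48, 29^8 ≡ 48² = 2304 ≡ 3. Since 14 = 8 + 4 + 2, 29^14 ≡ 3·48·15: 3·48 = 144 ≡ 26, then 26·15 = 390 ≡ 36. So 29^14 ≡ 36 (mod 59).
g(30): Repeated squaring mod 59: 30^1 ≡ 30, 30^2 ≡ 30² = 900 ≡ 15, 30^4 ≡ 15² = 225 ≡ 48, 30^8 ≡ 48² = 2304 ≡ 3. Since 14 = 8 + 4 + 2, 30^14 ≡ 3·48·15: 3·48 = 144 ≡ 26, then 26·15 = 390 ≡ 36. So 30^14 ≡ 36 (mod 59).
So g(29) = g(30) = 36 while 29 ≠ 30, thus g is not injective, hence not bijective.
Since g is not bijective, we determine |image(g)|. Computing x^14 mod 59 for each x (by repeated squaring, reducing mod 59 at every step), the values g(0), g(1), …, g(58) are: 0, 1, 41, 16, 29, 22, 7, 28, 9, 20, 17, 4, 51, 3, 27, 57, 15, 19, 53, 21, 48, 35, 46, 49, 26, 12, 5, 25, 45, 36, 36, 45, 25, 5, 12, 26, 49, 46, 35, 48, 21, 53, 19, 15, 57, 27, 3, 51, 4, 17, 20, 9, 28, 7, 22, 29, 16, 41, 1.
The distinct values are {0, 1, 3, 4, 5, 7, 9, 12, 15, 16, 17, 19, 20, 21, 22, 25, 26, 27, 28, 29, 35, 36, 41, 45, 46, 48, 49, 51, 53, 57}; there are 30 of them.

30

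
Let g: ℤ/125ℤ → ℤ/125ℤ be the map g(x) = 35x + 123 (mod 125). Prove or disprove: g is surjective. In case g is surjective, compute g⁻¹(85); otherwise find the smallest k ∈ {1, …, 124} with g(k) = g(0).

Since gcd(35, 125) = 5, we have 35x ≡ 0 (mod 5) for all x, so g(x) ≡ 3 (mod 5).
But 0 ≢ 3 (mod 5), so 0 ∈ ℤ/125ℤ has no preimage. So g is not surjective.
Since g is not surjective, we find the least positive k with g(k) = g(0): this means 35k ≡ 0 (mod 125), i.e. 125 ∣ 35k. Since gcd(35, 125) = 5, dividing through by 5 this holds exactly when 25 ∣ 7k, and as gcd(7, 25) = 1, exactly when 25 ∣ k.
The smallest positive such k is 25.

25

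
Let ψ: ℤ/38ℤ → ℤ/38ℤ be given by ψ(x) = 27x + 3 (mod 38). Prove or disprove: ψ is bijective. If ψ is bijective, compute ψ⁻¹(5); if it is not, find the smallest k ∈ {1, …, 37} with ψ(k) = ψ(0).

24

Recall: ψ is injective when ψ(x_1) = ψ(x_2) forces x_1 = x_2.
Suppose ψ(x_1) = ψ(x_2) in ℤ/38ℤ. Then 27x_1 + 3 ≡ 27x_2 + 3 (mod 38), so 27(x_1 − x_2) ≡ 0 (mod 38).
Since gcd(27, 38) = 1, 27 is invertible modulo 38, therefore x_1 − x_2 ≡ 0 (mod 38), i.e. x_1 = x_2.
We now compute 27⁻¹ mod 38 explicitly. Euclid's algorithm: 38 = 1·27 + 11, 27 = 2·11 + 5, 11 = 2·5 + 1; back-substituting gives 1 = 31·27 − 22·38, so 27⁻¹ ≡ 31 (mod 38).
Then y ↦ 31(y − 3) is a two-sided inverse to ψ, so every y ∈ ℤ/38ℤ has a preimage.
So ψ is bijective.
Since ψ is bijective, we compute ψ⁻¹(5): solve 27x + 3 ≡ 5 (mod 38), i.e. 27x ≡ 2 (mod 38).
Multiplying by 27⁻¹ = 31 gives x ≡ 31·2 = 62 = 1·38 + 24 ≡ 24 (mod 38).
Check: ψ(24) = 27·24 + 3 = 651 = 17·38 + 5 ≡ 5 (mod 38).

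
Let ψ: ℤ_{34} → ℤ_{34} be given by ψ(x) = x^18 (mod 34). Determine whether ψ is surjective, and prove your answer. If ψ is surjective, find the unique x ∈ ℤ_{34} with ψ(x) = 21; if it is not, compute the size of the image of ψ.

ψ(16): Repeated squaring mod 34: 16^1 ≡ 16, 16^2 ≡ 16² = 256 ≡ 18, 16^4 ≡ 18² = 324 ≡ 18, 16^8 ≡ 18² = 324 ≡ 18, 16^16 ≡ 18² = 324 ≡ 18. Since 18 = 16 + 2, 16^18 ≡ 18·18: 18·18 = 324 ≡ 18. So 16^18 ≡ 18 (mod 34).
ψ(18): Repeated squaring mod 34: 18^1 ≡ 18, 18^2 ≡ 18² = 324 ≡ 18, 18^4 ≡ 18² = 324 ≡ 18, 18^8 ≡ 18² = 324 ≡ 18, 18^16 ≡ 18² = 324 ≡ 18. Since 18 = 16 + 2, 18^18 ≡ 18·18: 18·18 = 324 ≡ 18. So 18^18 ≡ 18 (mod 34).
So ψ(16) = ψ(18) = 18 while 16 ≠ 18, hence ψ is not injective.
A non-injective map from the 34-element set ℤ_{34} to itself takes at most 33 distinct values, so it cannot be surjective. Therefore ψ is not surjective.
Since ψ is not surjective, we determine |image(ψ)|. Computing x^18 mod 34 for each x (by repeated squaring, reducing mod 34 at every step), the values ψ(0), ψ(1), …, ψ(33) are: 0, 1, 4, 9, 16, 25, 2, 15, 30, 13, 32, 19, 8, 33, 26, 21, 18, 17, 18, 21, 26, 33, 8, 19, 32, 13, 30, 15, 2, 25, 16, 9, 4, 1.
The distinct values are {0, 1, 2, 4, 8, 9, 13, 15, 16, 17, 18, 19, 21, 25, 26, 30, 32, 33}; there are 18 of them.

18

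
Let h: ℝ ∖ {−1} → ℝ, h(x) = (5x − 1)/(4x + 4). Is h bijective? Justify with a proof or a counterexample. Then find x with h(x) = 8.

-11/9

If h(x) = 5/4, cross-multiplying gives 4(5x − 1) = 5(4x + 4), which simplifies to −4 = 20 — false.  So 5/4 has no preimage and h is not surjective.
So h is not bijective.
Solving h(x) = 8: cross-multiplying gives 5x − 1 = 8(4x + 4), which rearranges to −27x = 33, so x = −11/9.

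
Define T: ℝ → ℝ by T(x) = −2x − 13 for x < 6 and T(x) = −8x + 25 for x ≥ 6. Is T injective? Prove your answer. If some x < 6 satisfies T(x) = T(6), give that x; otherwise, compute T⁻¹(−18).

5

Both pieces are strictly decreasing (slopes −2 and −8), so each is injective on its own interval.
The left piece maps (−∞, 6) onto (−25, ∞); the right piece maps [6, ∞) onto (−∞, −23].
These images overlap. In particular T(6) = −23 (right piece), and solving −2x − 13 = −23 on the left piece gives x = 5 < 6.
So T(5) = T(6) with 5 ≠ 6, and T is not injective. This x = 5 is the requested value below 6.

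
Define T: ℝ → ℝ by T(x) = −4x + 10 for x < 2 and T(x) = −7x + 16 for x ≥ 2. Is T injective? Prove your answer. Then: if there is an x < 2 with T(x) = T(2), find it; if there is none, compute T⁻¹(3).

Both pieces are strictly decreasing (slopes −4 and −7), so each is injective on its own interval.
The left piece maps (−∞, 2) onto (2, ∞); the right piece maps [2, ∞) onto (−∞, 2].
These images are disjoint, so no value is attained by both pieces. Therefore T is injective.
Because the two images are disjoint, no x < 2 has T(x) = T(2), so we compute T⁻¹(3): 3 lies in (2, ∞), so solve −4x + 10 = 3: x = (3 − 10)/(−4) = 7/4.

7/4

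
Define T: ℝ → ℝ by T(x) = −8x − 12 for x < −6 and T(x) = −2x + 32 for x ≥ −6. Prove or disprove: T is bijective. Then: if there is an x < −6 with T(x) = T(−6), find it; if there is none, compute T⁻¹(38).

-7

Both pieces are strictly decreasing (slopes −8 and −2), so each is injective on its own interval.
The left piece maps (−∞, −6) onto (36, ∞); the right piece maps [−6, ∞) onto (−∞, 44].
These images overlap. In particular T(−6) = 44 (right piece), and solving −8x − 12 = 44 on the left piece gives x = −7 < −6.
So T(−7) = T(−6) with −7 ≠ −6, and T is not injective, hence not bijective. This x = −7 is the requested value below −6.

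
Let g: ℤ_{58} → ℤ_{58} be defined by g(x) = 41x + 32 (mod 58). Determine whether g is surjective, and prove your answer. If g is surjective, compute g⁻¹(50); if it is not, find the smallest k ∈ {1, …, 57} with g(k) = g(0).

16

By definition, g is surjective if every y in the codomain equals g(x) for some x in the domain.
Since gcd(41, 58) = 1, 41 is invertible modulo 58. Euclid's algorithm: 58 = 1·41 + 17, 41 = 2·17 + 7, 17 = 2·7 + 3, 7 = 2·3 + 1; back-substituting gives 1 = 17·41 − 12·58, so 41⁻¹ ≡ 17 (mod 58).
Then y ↦ 17(y − 32) is a two-sided inverse to g, so every y ∈ ℤ_{58} has a preimage.
Hence g is surjective.
Since g is surjective, we compute g⁻¹(50): solve 41x + 32 ≡ 50 (mod 58), i.e. 41x ≡ 18 (mod 58).
Multiplying by 41⁻¹ = 17 gives x ≡ 17·18 = 306 = 5·58 + 16 ≡ 16 (mod 58).
Check: g(16) = 41·16 + 32 = 688 = 11·58 + 50 ≡ 50 (mod 58).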